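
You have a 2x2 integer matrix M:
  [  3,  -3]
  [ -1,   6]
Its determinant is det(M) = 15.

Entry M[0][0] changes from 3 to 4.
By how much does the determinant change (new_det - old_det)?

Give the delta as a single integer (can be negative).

Answer: 6

Derivation:
Cofactor C_00 = 6
Entry delta = 4 - 3 = 1
Det delta = entry_delta * cofactor = 1 * 6 = 6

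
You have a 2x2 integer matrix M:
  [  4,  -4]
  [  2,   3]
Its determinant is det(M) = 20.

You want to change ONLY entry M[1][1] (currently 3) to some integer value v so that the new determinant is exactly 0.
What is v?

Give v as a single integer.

det is linear in entry M[1][1]: det = old_det + (v - 3) * C_11
Cofactor C_11 = 4
Want det = 0: 20 + (v - 3) * 4 = 0
  (v - 3) = -20 / 4 = -5
  v = 3 + (-5) = -2

Answer: -2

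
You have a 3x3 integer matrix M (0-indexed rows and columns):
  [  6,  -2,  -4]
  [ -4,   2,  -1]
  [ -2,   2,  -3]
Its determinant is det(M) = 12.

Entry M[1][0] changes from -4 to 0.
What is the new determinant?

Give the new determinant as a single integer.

det is linear in row 1: changing M[1][0] by delta changes det by delta * cofactor(1,0).
Cofactor C_10 = (-1)^(1+0) * minor(1,0) = -14
Entry delta = 0 - -4 = 4
Det delta = 4 * -14 = -56
New det = 12 + -56 = -44

Answer: -44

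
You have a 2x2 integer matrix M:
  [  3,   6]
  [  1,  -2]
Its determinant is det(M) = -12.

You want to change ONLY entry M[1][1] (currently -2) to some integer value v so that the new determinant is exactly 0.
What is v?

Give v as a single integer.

det is linear in entry M[1][1]: det = old_det + (v - -2) * C_11
Cofactor C_11 = 3
Want det = 0: -12 + (v - -2) * 3 = 0
  (v - -2) = 12 / 3 = 4
  v = -2 + (4) = 2

Answer: 2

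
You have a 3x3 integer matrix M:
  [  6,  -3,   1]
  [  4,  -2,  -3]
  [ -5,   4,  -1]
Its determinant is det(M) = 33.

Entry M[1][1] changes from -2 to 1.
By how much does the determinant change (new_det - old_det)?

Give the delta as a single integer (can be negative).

Answer: -3

Derivation:
Cofactor C_11 = -1
Entry delta = 1 - -2 = 3
Det delta = entry_delta * cofactor = 3 * -1 = -3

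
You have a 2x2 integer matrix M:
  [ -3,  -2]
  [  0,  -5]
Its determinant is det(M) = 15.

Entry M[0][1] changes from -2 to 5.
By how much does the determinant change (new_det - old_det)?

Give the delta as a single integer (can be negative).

Cofactor C_01 = 0
Entry delta = 5 - -2 = 7
Det delta = entry_delta * cofactor = 7 * 0 = 0

Answer: 0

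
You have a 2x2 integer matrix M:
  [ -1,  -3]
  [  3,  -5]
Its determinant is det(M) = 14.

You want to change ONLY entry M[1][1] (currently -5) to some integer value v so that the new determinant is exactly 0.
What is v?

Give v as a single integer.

det is linear in entry M[1][1]: det = old_det + (v - -5) * C_11
Cofactor C_11 = -1
Want det = 0: 14 + (v - -5) * -1 = 0
  (v - -5) = -14 / -1 = 14
  v = -5 + (14) = 9

Answer: 9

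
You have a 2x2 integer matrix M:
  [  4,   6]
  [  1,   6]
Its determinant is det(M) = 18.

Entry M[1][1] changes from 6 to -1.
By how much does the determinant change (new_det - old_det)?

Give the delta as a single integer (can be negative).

Cofactor C_11 = 4
Entry delta = -1 - 6 = -7
Det delta = entry_delta * cofactor = -7 * 4 = -28

Answer: -28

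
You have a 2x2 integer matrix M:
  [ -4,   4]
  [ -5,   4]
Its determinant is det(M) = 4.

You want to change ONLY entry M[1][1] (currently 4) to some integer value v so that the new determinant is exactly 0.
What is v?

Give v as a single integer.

det is linear in entry M[1][1]: det = old_det + (v - 4) * C_11
Cofactor C_11 = -4
Want det = 0: 4 + (v - 4) * -4 = 0
  (v - 4) = -4 / -4 = 1
  v = 4 + (1) = 5

Answer: 5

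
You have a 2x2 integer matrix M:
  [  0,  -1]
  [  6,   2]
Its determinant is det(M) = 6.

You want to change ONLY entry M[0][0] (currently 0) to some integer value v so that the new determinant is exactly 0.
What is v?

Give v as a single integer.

det is linear in entry M[0][0]: det = old_det + (v - 0) * C_00
Cofactor C_00 = 2
Want det = 0: 6 + (v - 0) * 2 = 0
  (v - 0) = -6 / 2 = -3
  v = 0 + (-3) = -3

Answer: -3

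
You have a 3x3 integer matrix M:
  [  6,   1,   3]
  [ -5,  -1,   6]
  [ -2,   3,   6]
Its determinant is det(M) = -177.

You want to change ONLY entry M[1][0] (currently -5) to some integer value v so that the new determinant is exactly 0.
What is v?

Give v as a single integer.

det is linear in entry M[1][0]: det = old_det + (v - -5) * C_10
Cofactor C_10 = 3
Want det = 0: -177 + (v - -5) * 3 = 0
  (v - -5) = 177 / 3 = 59
  v = -5 + (59) = 54

Answer: 54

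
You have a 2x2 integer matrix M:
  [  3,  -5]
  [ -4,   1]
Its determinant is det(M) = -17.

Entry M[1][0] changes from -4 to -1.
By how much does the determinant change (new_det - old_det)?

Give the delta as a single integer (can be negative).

Answer: 15

Derivation:
Cofactor C_10 = 5
Entry delta = -1 - -4 = 3
Det delta = entry_delta * cofactor = 3 * 5 = 15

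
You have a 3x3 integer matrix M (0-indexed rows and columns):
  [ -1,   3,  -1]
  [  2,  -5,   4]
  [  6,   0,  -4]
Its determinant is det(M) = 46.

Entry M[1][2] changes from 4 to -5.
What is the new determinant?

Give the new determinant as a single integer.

det is linear in row 1: changing M[1][2] by delta changes det by delta * cofactor(1,2).
Cofactor C_12 = (-1)^(1+2) * minor(1,2) = 18
Entry delta = -5 - 4 = -9
Det delta = -9 * 18 = -162
New det = 46 + -162 = -116

Answer: -116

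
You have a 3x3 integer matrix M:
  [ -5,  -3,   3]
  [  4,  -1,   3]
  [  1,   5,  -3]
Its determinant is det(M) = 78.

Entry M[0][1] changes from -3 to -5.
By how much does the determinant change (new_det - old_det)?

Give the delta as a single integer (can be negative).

Answer: -30

Derivation:
Cofactor C_01 = 15
Entry delta = -5 - -3 = -2
Det delta = entry_delta * cofactor = -2 * 15 = -30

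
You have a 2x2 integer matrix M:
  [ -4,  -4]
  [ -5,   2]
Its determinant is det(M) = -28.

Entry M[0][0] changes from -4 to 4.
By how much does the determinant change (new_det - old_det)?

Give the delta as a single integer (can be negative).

Cofactor C_00 = 2
Entry delta = 4 - -4 = 8
Det delta = entry_delta * cofactor = 8 * 2 = 16

Answer: 16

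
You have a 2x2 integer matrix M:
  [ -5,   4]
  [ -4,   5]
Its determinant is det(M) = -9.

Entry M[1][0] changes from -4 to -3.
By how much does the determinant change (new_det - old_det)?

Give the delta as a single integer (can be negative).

Cofactor C_10 = -4
Entry delta = -3 - -4 = 1
Det delta = entry_delta * cofactor = 1 * -4 = -4

Answer: -4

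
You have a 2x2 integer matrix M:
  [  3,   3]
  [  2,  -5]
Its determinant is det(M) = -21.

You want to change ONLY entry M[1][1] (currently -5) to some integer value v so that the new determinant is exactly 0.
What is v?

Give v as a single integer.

det is linear in entry M[1][1]: det = old_det + (v - -5) * C_11
Cofactor C_11 = 3
Want det = 0: -21 + (v - -5) * 3 = 0
  (v - -5) = 21 / 3 = 7
  v = -5 + (7) = 2

Answer: 2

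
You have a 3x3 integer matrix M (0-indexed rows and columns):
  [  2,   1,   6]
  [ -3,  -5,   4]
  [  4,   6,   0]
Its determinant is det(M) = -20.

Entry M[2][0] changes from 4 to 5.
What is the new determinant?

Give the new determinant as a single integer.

det is linear in row 2: changing M[2][0] by delta changes det by delta * cofactor(2,0).
Cofactor C_20 = (-1)^(2+0) * minor(2,0) = 34
Entry delta = 5 - 4 = 1
Det delta = 1 * 34 = 34
New det = -20 + 34 = 14

Answer: 14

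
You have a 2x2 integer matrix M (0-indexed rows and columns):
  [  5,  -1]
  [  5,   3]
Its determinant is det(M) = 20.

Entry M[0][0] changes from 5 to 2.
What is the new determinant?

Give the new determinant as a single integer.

det is linear in row 0: changing M[0][0] by delta changes det by delta * cofactor(0,0).
Cofactor C_00 = (-1)^(0+0) * minor(0,0) = 3
Entry delta = 2 - 5 = -3
Det delta = -3 * 3 = -9
New det = 20 + -9 = 11

Answer: 11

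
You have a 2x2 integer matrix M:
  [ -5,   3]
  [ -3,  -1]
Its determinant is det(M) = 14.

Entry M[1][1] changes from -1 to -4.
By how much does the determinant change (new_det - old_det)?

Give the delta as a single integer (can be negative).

Cofactor C_11 = -5
Entry delta = -4 - -1 = -3
Det delta = entry_delta * cofactor = -3 * -5 = 15

Answer: 15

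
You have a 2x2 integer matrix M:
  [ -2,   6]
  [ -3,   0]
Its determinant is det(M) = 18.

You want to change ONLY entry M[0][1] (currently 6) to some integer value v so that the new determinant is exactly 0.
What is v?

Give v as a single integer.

Answer: 0

Derivation:
det is linear in entry M[0][1]: det = old_det + (v - 6) * C_01
Cofactor C_01 = 3
Want det = 0: 18 + (v - 6) * 3 = 0
  (v - 6) = -18 / 3 = -6
  v = 6 + (-6) = 0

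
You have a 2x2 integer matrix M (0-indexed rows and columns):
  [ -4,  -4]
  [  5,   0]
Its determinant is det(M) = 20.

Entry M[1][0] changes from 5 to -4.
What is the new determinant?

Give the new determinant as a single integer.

Answer: -16

Derivation:
det is linear in row 1: changing M[1][0] by delta changes det by delta * cofactor(1,0).
Cofactor C_10 = (-1)^(1+0) * minor(1,0) = 4
Entry delta = -4 - 5 = -9
Det delta = -9 * 4 = -36
New det = 20 + -36 = -16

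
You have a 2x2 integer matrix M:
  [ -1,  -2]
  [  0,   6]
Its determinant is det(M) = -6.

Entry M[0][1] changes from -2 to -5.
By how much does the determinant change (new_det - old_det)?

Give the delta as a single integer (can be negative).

Cofactor C_01 = 0
Entry delta = -5 - -2 = -3
Det delta = entry_delta * cofactor = -3 * 0 = 0

Answer: 0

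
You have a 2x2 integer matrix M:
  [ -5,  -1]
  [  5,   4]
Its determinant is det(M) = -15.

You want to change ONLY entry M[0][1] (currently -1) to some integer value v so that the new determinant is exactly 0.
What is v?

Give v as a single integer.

Answer: -4

Derivation:
det is linear in entry M[0][1]: det = old_det + (v - -1) * C_01
Cofactor C_01 = -5
Want det = 0: -15 + (v - -1) * -5 = 0
  (v - -1) = 15 / -5 = -3
  v = -1 + (-3) = -4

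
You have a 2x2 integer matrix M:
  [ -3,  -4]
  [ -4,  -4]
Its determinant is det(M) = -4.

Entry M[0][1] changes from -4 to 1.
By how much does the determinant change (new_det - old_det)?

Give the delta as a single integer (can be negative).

Cofactor C_01 = 4
Entry delta = 1 - -4 = 5
Det delta = entry_delta * cofactor = 5 * 4 = 20

Answer: 20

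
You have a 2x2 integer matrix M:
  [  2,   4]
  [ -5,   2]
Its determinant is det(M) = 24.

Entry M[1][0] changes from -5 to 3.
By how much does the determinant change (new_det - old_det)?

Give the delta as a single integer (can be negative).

Answer: -32

Derivation:
Cofactor C_10 = -4
Entry delta = 3 - -5 = 8
Det delta = entry_delta * cofactor = 8 * -4 = -32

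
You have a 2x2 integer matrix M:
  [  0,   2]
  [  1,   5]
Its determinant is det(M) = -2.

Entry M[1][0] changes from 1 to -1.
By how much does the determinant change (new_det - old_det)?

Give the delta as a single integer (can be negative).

Answer: 4

Derivation:
Cofactor C_10 = -2
Entry delta = -1 - 1 = -2
Det delta = entry_delta * cofactor = -2 * -2 = 4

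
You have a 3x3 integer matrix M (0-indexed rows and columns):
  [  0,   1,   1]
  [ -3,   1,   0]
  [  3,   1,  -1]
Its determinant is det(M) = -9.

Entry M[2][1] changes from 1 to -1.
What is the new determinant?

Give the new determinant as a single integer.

Answer: -3

Derivation:
det is linear in row 2: changing M[2][1] by delta changes det by delta * cofactor(2,1).
Cofactor C_21 = (-1)^(2+1) * minor(2,1) = -3
Entry delta = -1 - 1 = -2
Det delta = -2 * -3 = 6
New det = -9 + 6 = -3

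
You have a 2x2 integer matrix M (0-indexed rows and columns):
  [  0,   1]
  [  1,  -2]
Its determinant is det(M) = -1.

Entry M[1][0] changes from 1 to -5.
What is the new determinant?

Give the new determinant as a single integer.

Answer: 5

Derivation:
det is linear in row 1: changing M[1][0] by delta changes det by delta * cofactor(1,0).
Cofactor C_10 = (-1)^(1+0) * minor(1,0) = -1
Entry delta = -5 - 1 = -6
Det delta = -6 * -1 = 6
New det = -1 + 6 = 5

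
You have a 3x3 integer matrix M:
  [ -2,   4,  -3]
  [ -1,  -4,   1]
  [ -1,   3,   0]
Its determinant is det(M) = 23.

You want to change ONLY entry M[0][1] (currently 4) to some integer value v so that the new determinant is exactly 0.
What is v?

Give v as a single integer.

Answer: 27

Derivation:
det is linear in entry M[0][1]: det = old_det + (v - 4) * C_01
Cofactor C_01 = -1
Want det = 0: 23 + (v - 4) * -1 = 0
  (v - 4) = -23 / -1 = 23
  v = 4 + (23) = 27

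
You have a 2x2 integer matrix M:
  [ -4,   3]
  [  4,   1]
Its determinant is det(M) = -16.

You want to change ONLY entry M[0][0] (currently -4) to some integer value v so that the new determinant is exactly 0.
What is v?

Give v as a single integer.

det is linear in entry M[0][0]: det = old_det + (v - -4) * C_00
Cofactor C_00 = 1
Want det = 0: -16 + (v - -4) * 1 = 0
  (v - -4) = 16 / 1 = 16
  v = -4 + (16) = 12

Answer: 12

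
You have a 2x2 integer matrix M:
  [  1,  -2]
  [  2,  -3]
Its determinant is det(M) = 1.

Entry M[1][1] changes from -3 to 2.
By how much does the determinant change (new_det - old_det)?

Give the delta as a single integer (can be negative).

Cofactor C_11 = 1
Entry delta = 2 - -3 = 5
Det delta = entry_delta * cofactor = 5 * 1 = 5

Answer: 5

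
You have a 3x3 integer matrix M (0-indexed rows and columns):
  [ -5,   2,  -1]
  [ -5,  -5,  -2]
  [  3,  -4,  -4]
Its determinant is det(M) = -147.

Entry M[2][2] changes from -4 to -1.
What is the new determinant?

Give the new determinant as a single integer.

det is linear in row 2: changing M[2][2] by delta changes det by delta * cofactor(2,2).
Cofactor C_22 = (-1)^(2+2) * minor(2,2) = 35
Entry delta = -1 - -4 = 3
Det delta = 3 * 35 = 105
New det = -147 + 105 = -42

Answer: -42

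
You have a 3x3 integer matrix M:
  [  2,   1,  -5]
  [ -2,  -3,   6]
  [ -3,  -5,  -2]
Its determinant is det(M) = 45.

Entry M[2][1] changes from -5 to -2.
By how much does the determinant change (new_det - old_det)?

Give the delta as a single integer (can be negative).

Answer: -6

Derivation:
Cofactor C_21 = -2
Entry delta = -2 - -5 = 3
Det delta = entry_delta * cofactor = 3 * -2 = -6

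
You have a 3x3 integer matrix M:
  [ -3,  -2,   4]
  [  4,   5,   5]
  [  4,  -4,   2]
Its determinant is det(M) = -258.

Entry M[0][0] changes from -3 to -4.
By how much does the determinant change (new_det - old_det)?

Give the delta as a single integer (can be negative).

Answer: -30

Derivation:
Cofactor C_00 = 30
Entry delta = -4 - -3 = -1
Det delta = entry_delta * cofactor = -1 * 30 = -30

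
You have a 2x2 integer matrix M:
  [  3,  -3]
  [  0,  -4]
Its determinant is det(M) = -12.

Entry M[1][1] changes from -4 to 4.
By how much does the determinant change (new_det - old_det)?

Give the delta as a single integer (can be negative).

Cofactor C_11 = 3
Entry delta = 4 - -4 = 8
Det delta = entry_delta * cofactor = 8 * 3 = 24

Answer: 24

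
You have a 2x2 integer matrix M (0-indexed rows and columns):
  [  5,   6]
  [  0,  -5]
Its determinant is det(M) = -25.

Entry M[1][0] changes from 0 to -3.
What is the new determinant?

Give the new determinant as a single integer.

Answer: -7

Derivation:
det is linear in row 1: changing M[1][0] by delta changes det by delta * cofactor(1,0).
Cofactor C_10 = (-1)^(1+0) * minor(1,0) = -6
Entry delta = -3 - 0 = -3
Det delta = -3 * -6 = 18
New det = -25 + 18 = -7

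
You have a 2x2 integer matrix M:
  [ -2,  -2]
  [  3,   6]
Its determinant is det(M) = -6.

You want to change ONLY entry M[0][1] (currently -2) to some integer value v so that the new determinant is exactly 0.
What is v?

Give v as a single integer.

det is linear in entry M[0][1]: det = old_det + (v - -2) * C_01
Cofactor C_01 = -3
Want det = 0: -6 + (v - -2) * -3 = 0
  (v - -2) = 6 / -3 = -2
  v = -2 + (-2) = -4

Answer: -4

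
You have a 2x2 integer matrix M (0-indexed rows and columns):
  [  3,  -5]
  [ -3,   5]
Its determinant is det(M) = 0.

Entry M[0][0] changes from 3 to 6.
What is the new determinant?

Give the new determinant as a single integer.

det is linear in row 0: changing M[0][0] by delta changes det by delta * cofactor(0,0).
Cofactor C_00 = (-1)^(0+0) * minor(0,0) = 5
Entry delta = 6 - 3 = 3
Det delta = 3 * 5 = 15
New det = 0 + 15 = 15

Answer: 15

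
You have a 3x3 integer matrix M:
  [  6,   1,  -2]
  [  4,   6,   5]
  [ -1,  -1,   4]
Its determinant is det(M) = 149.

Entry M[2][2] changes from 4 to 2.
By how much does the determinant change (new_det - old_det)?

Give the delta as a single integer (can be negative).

Answer: -64

Derivation:
Cofactor C_22 = 32
Entry delta = 2 - 4 = -2
Det delta = entry_delta * cofactor = -2 * 32 = -64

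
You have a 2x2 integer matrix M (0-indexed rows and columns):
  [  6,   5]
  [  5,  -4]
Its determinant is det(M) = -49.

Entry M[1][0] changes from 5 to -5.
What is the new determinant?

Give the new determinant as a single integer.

det is linear in row 1: changing M[1][0] by delta changes det by delta * cofactor(1,0).
Cofactor C_10 = (-1)^(1+0) * minor(1,0) = -5
Entry delta = -5 - 5 = -10
Det delta = -10 * -5 = 50
New det = -49 + 50 = 1

Answer: 1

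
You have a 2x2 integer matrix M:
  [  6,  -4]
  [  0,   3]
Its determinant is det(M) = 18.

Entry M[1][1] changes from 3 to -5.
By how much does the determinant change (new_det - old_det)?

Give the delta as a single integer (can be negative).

Cofactor C_11 = 6
Entry delta = -5 - 3 = -8
Det delta = entry_delta * cofactor = -8 * 6 = -48

Answer: -48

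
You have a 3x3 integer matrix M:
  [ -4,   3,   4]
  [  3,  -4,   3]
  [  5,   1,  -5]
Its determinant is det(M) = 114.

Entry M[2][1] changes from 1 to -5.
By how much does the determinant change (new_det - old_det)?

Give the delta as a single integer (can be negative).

Answer: -144

Derivation:
Cofactor C_21 = 24
Entry delta = -5 - 1 = -6
Det delta = entry_delta * cofactor = -6 * 24 = -144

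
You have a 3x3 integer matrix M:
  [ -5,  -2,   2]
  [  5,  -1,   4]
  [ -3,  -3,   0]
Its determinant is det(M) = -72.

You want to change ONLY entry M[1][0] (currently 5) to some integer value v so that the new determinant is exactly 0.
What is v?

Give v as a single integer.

Answer: -7

Derivation:
det is linear in entry M[1][0]: det = old_det + (v - 5) * C_10
Cofactor C_10 = -6
Want det = 0: -72 + (v - 5) * -6 = 0
  (v - 5) = 72 / -6 = -12
  v = 5 + (-12) = -7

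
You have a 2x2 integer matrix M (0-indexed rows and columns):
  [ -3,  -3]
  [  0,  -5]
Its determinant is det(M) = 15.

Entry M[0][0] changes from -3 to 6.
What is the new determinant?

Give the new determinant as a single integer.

Answer: -30

Derivation:
det is linear in row 0: changing M[0][0] by delta changes det by delta * cofactor(0,0).
Cofactor C_00 = (-1)^(0+0) * minor(0,0) = -5
Entry delta = 6 - -3 = 9
Det delta = 9 * -5 = -45
New det = 15 + -45 = -30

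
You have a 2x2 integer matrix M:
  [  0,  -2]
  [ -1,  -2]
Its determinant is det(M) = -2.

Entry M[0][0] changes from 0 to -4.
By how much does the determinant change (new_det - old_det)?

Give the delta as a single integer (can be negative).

Answer: 8

Derivation:
Cofactor C_00 = -2
Entry delta = -4 - 0 = -4
Det delta = entry_delta * cofactor = -4 * -2 = 8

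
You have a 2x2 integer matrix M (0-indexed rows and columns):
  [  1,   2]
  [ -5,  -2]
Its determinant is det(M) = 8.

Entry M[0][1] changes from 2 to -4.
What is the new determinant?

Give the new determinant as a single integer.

det is linear in row 0: changing M[0][1] by delta changes det by delta * cofactor(0,1).
Cofactor C_01 = (-1)^(0+1) * minor(0,1) = 5
Entry delta = -4 - 2 = -6
Det delta = -6 * 5 = -30
New det = 8 + -30 = -22

Answer: -22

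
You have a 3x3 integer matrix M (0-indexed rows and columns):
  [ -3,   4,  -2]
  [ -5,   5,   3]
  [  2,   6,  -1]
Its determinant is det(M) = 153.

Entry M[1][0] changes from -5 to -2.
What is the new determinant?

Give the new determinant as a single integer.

Answer: 129

Derivation:
det is linear in row 1: changing M[1][0] by delta changes det by delta * cofactor(1,0).
Cofactor C_10 = (-1)^(1+0) * minor(1,0) = -8
Entry delta = -2 - -5 = 3
Det delta = 3 * -8 = -24
New det = 153 + -24 = 129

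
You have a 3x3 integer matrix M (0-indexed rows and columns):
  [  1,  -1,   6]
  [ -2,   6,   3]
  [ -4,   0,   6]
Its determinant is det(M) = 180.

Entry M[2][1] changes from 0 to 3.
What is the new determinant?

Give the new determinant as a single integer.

det is linear in row 2: changing M[2][1] by delta changes det by delta * cofactor(2,1).
Cofactor C_21 = (-1)^(2+1) * minor(2,1) = -15
Entry delta = 3 - 0 = 3
Det delta = 3 * -15 = -45
New det = 180 + -45 = 135

Answer: 135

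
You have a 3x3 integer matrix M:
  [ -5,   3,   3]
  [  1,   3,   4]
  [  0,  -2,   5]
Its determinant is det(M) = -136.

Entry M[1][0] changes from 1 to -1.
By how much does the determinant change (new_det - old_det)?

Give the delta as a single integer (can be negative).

Cofactor C_10 = -21
Entry delta = -1 - 1 = -2
Det delta = entry_delta * cofactor = -2 * -21 = 42

Answer: 42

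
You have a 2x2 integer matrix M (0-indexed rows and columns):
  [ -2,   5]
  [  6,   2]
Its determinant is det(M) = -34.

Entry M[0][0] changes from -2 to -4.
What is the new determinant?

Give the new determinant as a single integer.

Answer: -38

Derivation:
det is linear in row 0: changing M[0][0] by delta changes det by delta * cofactor(0,0).
Cofactor C_00 = (-1)^(0+0) * minor(0,0) = 2
Entry delta = -4 - -2 = -2
Det delta = -2 * 2 = -4
New det = -34 + -4 = -38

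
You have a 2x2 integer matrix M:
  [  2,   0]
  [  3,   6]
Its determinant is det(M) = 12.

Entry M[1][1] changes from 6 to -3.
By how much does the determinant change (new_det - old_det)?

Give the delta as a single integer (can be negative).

Cofactor C_11 = 2
Entry delta = -3 - 6 = -9
Det delta = entry_delta * cofactor = -9 * 2 = -18

Answer: -18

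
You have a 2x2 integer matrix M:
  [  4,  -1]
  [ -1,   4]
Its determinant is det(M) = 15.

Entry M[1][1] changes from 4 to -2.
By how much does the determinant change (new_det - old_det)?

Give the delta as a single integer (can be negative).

Cofactor C_11 = 4
Entry delta = -2 - 4 = -6
Det delta = entry_delta * cofactor = -6 * 4 = -24

Answer: -24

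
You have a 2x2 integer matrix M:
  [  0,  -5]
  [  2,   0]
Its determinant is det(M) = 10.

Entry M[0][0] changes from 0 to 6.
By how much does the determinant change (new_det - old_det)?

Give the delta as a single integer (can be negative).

Answer: 0

Derivation:
Cofactor C_00 = 0
Entry delta = 6 - 0 = 6
Det delta = entry_delta * cofactor = 6 * 0 = 0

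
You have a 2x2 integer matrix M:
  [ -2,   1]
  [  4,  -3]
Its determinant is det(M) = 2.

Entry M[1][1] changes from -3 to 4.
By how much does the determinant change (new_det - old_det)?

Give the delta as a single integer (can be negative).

Answer: -14

Derivation:
Cofactor C_11 = -2
Entry delta = 4 - -3 = 7
Det delta = entry_delta * cofactor = 7 * -2 = -14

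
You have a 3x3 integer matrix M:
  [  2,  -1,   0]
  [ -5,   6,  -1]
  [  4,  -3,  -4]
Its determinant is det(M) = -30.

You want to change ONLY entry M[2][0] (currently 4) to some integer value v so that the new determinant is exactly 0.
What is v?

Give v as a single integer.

det is linear in entry M[2][0]: det = old_det + (v - 4) * C_20
Cofactor C_20 = 1
Want det = 0: -30 + (v - 4) * 1 = 0
  (v - 4) = 30 / 1 = 30
  v = 4 + (30) = 34

Answer: 34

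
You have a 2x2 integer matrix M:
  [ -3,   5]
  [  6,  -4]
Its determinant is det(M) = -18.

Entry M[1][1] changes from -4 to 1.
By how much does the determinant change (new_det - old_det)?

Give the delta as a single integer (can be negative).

Cofactor C_11 = -3
Entry delta = 1 - -4 = 5
Det delta = entry_delta * cofactor = 5 * -3 = -15

Answer: -15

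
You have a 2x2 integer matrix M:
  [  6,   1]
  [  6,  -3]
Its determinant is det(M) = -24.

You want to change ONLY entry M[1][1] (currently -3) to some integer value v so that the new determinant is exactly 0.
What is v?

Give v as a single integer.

det is linear in entry M[1][1]: det = old_det + (v - -3) * C_11
Cofactor C_11 = 6
Want det = 0: -24 + (v - -3) * 6 = 0
  (v - -3) = 24 / 6 = 4
  v = -3 + (4) = 1

Answer: 1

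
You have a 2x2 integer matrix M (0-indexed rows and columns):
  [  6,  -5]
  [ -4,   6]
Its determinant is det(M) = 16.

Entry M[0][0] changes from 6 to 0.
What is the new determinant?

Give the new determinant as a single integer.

Answer: -20

Derivation:
det is linear in row 0: changing M[0][0] by delta changes det by delta * cofactor(0,0).
Cofactor C_00 = (-1)^(0+0) * minor(0,0) = 6
Entry delta = 0 - 6 = -6
Det delta = -6 * 6 = -36
New det = 16 + -36 = -20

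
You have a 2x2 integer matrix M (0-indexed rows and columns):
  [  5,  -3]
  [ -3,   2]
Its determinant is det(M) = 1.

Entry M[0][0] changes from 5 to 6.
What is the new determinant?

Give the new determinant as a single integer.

det is linear in row 0: changing M[0][0] by delta changes det by delta * cofactor(0,0).
Cofactor C_00 = (-1)^(0+0) * minor(0,0) = 2
Entry delta = 6 - 5 = 1
Det delta = 1 * 2 = 2
New det = 1 + 2 = 3

Answer: 3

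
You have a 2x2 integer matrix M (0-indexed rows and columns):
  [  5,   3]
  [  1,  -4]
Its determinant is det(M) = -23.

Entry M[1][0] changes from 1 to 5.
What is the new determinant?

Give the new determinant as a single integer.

det is linear in row 1: changing M[1][0] by delta changes det by delta * cofactor(1,0).
Cofactor C_10 = (-1)^(1+0) * minor(1,0) = -3
Entry delta = 5 - 1 = 4
Det delta = 4 * -3 = -12
New det = -23 + -12 = -35

Answer: -35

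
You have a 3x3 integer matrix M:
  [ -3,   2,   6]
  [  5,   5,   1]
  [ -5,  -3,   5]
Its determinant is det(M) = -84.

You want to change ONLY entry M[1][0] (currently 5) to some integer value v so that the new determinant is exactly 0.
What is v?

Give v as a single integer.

det is linear in entry M[1][0]: det = old_det + (v - 5) * C_10
Cofactor C_10 = -28
Want det = 0: -84 + (v - 5) * -28 = 0
  (v - 5) = 84 / -28 = -3
  v = 5 + (-3) = 2

Answer: 2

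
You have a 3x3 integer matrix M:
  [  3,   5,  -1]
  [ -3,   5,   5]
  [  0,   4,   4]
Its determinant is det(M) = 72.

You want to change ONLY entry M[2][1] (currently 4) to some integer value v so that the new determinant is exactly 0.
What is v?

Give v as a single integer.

det is linear in entry M[2][1]: det = old_det + (v - 4) * C_21
Cofactor C_21 = -12
Want det = 0: 72 + (v - 4) * -12 = 0
  (v - 4) = -72 / -12 = 6
  v = 4 + (6) = 10

Answer: 10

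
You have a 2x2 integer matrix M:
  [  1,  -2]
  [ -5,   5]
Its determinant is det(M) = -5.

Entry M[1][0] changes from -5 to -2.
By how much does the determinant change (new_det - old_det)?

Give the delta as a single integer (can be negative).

Answer: 6

Derivation:
Cofactor C_10 = 2
Entry delta = -2 - -5 = 3
Det delta = entry_delta * cofactor = 3 * 2 = 6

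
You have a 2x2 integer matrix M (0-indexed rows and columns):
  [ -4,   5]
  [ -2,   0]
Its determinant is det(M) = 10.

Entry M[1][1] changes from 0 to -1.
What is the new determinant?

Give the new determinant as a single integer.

det is linear in row 1: changing M[1][1] by delta changes det by delta * cofactor(1,1).
Cofactor C_11 = (-1)^(1+1) * minor(1,1) = -4
Entry delta = -1 - 0 = -1
Det delta = -1 * -4 = 4
New det = 10 + 4 = 14

Answer: 14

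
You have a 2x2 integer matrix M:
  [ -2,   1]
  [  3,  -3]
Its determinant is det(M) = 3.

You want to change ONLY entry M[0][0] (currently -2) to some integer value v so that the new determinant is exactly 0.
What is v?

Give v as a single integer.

det is linear in entry M[0][0]: det = old_det + (v - -2) * C_00
Cofactor C_00 = -3
Want det = 0: 3 + (v - -2) * -3 = 0
  (v - -2) = -3 / -3 = 1
  v = -2 + (1) = -1

Answer: -1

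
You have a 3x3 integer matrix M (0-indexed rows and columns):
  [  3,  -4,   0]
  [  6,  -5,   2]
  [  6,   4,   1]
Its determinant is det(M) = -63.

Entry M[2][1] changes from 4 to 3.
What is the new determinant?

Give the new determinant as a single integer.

det is linear in row 2: changing M[2][1] by delta changes det by delta * cofactor(2,1).
Cofactor C_21 = (-1)^(2+1) * minor(2,1) = -6
Entry delta = 3 - 4 = -1
Det delta = -1 * -6 = 6
New det = -63 + 6 = -57

Answer: -57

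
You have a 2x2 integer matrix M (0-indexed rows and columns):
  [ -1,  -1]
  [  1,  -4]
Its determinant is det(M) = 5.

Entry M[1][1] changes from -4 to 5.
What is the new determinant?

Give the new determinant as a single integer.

Answer: -4

Derivation:
det is linear in row 1: changing M[1][1] by delta changes det by delta * cofactor(1,1).
Cofactor C_11 = (-1)^(1+1) * minor(1,1) = -1
Entry delta = 5 - -4 = 9
Det delta = 9 * -1 = -9
New det = 5 + -9 = -4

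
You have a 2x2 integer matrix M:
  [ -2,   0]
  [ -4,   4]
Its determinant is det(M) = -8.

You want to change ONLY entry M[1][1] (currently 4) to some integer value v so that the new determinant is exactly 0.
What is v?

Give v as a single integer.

Answer: 0

Derivation:
det is linear in entry M[1][1]: det = old_det + (v - 4) * C_11
Cofactor C_11 = -2
Want det = 0: -8 + (v - 4) * -2 = 0
  (v - 4) = 8 / -2 = -4
  v = 4 + (-4) = 0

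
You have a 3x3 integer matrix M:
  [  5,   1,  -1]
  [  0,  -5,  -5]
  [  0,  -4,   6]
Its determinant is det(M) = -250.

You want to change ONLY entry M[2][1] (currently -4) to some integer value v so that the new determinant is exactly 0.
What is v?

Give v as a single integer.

Answer: 6

Derivation:
det is linear in entry M[2][1]: det = old_det + (v - -4) * C_21
Cofactor C_21 = 25
Want det = 0: -250 + (v - -4) * 25 = 0
  (v - -4) = 250 / 25 = 10
  v = -4 + (10) = 6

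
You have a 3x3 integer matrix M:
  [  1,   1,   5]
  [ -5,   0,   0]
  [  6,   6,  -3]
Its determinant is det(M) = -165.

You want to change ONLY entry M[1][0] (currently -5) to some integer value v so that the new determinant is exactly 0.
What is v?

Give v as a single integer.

det is linear in entry M[1][0]: det = old_det + (v - -5) * C_10
Cofactor C_10 = 33
Want det = 0: -165 + (v - -5) * 33 = 0
  (v - -5) = 165 / 33 = 5
  v = -5 + (5) = 0

Answer: 0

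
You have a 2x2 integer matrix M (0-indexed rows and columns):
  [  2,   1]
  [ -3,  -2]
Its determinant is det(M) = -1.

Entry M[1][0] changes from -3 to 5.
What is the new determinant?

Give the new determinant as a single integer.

det is linear in row 1: changing M[1][0] by delta changes det by delta * cofactor(1,0).
Cofactor C_10 = (-1)^(1+0) * minor(1,0) = -1
Entry delta = 5 - -3 = 8
Det delta = 8 * -1 = -8
New det = -1 + -8 = -9

Answer: -9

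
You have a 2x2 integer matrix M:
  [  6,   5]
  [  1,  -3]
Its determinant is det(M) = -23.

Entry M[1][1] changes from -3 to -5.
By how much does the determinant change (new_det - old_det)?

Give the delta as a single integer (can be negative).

Answer: -12

Derivation:
Cofactor C_11 = 6
Entry delta = -5 - -3 = -2
Det delta = entry_delta * cofactor = -2 * 6 = -12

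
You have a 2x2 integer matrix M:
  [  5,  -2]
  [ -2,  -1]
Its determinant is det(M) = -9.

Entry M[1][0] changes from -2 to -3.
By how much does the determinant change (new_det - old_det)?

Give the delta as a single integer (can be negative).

Answer: -2

Derivation:
Cofactor C_10 = 2
Entry delta = -3 - -2 = -1
Det delta = entry_delta * cofactor = -1 * 2 = -2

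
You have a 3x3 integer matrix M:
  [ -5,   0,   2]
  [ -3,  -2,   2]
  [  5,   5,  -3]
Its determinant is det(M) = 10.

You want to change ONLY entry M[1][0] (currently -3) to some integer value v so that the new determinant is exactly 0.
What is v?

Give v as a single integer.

Answer: -4

Derivation:
det is linear in entry M[1][0]: det = old_det + (v - -3) * C_10
Cofactor C_10 = 10
Want det = 0: 10 + (v - -3) * 10 = 0
  (v - -3) = -10 / 10 = -1
  v = -3 + (-1) = -4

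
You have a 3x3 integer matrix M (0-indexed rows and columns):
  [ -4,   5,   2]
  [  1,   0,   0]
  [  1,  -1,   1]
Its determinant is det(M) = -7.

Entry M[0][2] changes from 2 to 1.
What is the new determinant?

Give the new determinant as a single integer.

Answer: -6

Derivation:
det is linear in row 0: changing M[0][2] by delta changes det by delta * cofactor(0,2).
Cofactor C_02 = (-1)^(0+2) * minor(0,2) = -1
Entry delta = 1 - 2 = -1
Det delta = -1 * -1 = 1
New det = -7 + 1 = -6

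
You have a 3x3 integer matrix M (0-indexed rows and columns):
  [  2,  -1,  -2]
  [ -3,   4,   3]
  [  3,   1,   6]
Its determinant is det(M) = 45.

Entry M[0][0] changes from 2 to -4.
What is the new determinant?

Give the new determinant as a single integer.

Answer: -81

Derivation:
det is linear in row 0: changing M[0][0] by delta changes det by delta * cofactor(0,0).
Cofactor C_00 = (-1)^(0+0) * minor(0,0) = 21
Entry delta = -4 - 2 = -6
Det delta = -6 * 21 = -126
New det = 45 + -126 = -81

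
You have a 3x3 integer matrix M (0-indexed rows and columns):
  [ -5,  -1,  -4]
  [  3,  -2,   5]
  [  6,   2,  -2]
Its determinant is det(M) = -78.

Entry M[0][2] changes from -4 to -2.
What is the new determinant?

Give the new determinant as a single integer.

det is linear in row 0: changing M[0][2] by delta changes det by delta * cofactor(0,2).
Cofactor C_02 = (-1)^(0+2) * minor(0,2) = 18
Entry delta = -2 - -4 = 2
Det delta = 2 * 18 = 36
New det = -78 + 36 = -42

Answer: -42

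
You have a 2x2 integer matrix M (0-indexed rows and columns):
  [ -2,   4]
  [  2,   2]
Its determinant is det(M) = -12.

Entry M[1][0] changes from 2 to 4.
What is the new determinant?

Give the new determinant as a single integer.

det is linear in row 1: changing M[1][0] by delta changes det by delta * cofactor(1,0).
Cofactor C_10 = (-1)^(1+0) * minor(1,0) = -4
Entry delta = 4 - 2 = 2
Det delta = 2 * -4 = -8
New det = -12 + -8 = -20

Answer: -20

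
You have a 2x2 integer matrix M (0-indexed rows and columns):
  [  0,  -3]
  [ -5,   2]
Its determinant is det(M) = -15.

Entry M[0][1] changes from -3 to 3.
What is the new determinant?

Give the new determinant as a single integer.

det is linear in row 0: changing M[0][1] by delta changes det by delta * cofactor(0,1).
Cofactor C_01 = (-1)^(0+1) * minor(0,1) = 5
Entry delta = 3 - -3 = 6
Det delta = 6 * 5 = 30
New det = -15 + 30 = 15

Answer: 15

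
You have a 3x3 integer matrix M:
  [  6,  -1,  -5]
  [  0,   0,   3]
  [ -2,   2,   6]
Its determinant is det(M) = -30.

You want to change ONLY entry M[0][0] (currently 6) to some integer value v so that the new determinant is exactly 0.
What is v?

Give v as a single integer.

det is linear in entry M[0][0]: det = old_det + (v - 6) * C_00
Cofactor C_00 = -6
Want det = 0: -30 + (v - 6) * -6 = 0
  (v - 6) = 30 / -6 = -5
  v = 6 + (-5) = 1

Answer: 1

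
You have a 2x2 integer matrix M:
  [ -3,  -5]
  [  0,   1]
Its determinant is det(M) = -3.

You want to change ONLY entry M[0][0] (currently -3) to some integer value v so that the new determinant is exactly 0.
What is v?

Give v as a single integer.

Answer: 0

Derivation:
det is linear in entry M[0][0]: det = old_det + (v - -3) * C_00
Cofactor C_00 = 1
Want det = 0: -3 + (v - -3) * 1 = 0
  (v - -3) = 3 / 1 = 3
  v = -3 + (3) = 0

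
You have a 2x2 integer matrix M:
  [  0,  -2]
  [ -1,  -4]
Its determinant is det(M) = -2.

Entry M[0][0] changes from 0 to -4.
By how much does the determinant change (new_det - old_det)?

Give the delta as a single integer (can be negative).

Cofactor C_00 = -4
Entry delta = -4 - 0 = -4
Det delta = entry_delta * cofactor = -4 * -4 = 16

Answer: 16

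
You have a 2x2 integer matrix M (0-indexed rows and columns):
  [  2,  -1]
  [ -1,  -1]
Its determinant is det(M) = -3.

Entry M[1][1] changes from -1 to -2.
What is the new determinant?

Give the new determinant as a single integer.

det is linear in row 1: changing M[1][1] by delta changes det by delta * cofactor(1,1).
Cofactor C_11 = (-1)^(1+1) * minor(1,1) = 2
Entry delta = -2 - -1 = -1
Det delta = -1 * 2 = -2
New det = -3 + -2 = -5

Answer: -5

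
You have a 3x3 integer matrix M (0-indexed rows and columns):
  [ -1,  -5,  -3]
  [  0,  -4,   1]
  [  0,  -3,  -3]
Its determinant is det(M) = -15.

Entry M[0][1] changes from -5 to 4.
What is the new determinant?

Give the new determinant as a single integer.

det is linear in row 0: changing M[0][1] by delta changes det by delta * cofactor(0,1).
Cofactor C_01 = (-1)^(0+1) * minor(0,1) = 0
Entry delta = 4 - -5 = 9
Det delta = 9 * 0 = 0
New det = -15 + 0 = -15

Answer: -15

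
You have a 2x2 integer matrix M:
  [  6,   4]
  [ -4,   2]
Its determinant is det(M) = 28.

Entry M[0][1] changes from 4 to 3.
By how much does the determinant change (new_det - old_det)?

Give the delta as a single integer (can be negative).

Answer: -4

Derivation:
Cofactor C_01 = 4
Entry delta = 3 - 4 = -1
Det delta = entry_delta * cofactor = -1 * 4 = -4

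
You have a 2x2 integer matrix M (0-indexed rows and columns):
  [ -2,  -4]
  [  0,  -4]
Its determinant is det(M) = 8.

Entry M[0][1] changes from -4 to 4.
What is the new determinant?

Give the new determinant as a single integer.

det is linear in row 0: changing M[0][1] by delta changes det by delta * cofactor(0,1).
Cofactor C_01 = (-1)^(0+1) * minor(0,1) = 0
Entry delta = 4 - -4 = 8
Det delta = 8 * 0 = 0
New det = 8 + 0 = 8

Answer: 8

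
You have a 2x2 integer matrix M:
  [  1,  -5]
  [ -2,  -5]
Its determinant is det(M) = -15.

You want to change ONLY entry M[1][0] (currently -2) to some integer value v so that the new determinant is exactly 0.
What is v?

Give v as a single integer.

Answer: 1

Derivation:
det is linear in entry M[1][0]: det = old_det + (v - -2) * C_10
Cofactor C_10 = 5
Want det = 0: -15 + (v - -2) * 5 = 0
  (v - -2) = 15 / 5 = 3
  v = -2 + (3) = 1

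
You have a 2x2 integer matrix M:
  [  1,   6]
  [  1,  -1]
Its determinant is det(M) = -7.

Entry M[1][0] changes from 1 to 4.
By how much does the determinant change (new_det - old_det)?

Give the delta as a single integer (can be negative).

Answer: -18

Derivation:
Cofactor C_10 = -6
Entry delta = 4 - 1 = 3
Det delta = entry_delta * cofactor = 3 * -6 = -18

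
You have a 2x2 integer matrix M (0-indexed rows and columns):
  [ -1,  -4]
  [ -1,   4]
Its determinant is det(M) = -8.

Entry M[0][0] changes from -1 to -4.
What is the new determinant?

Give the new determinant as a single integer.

Answer: -20

Derivation:
det is linear in row 0: changing M[0][0] by delta changes det by delta * cofactor(0,0).
Cofactor C_00 = (-1)^(0+0) * minor(0,0) = 4
Entry delta = -4 - -1 = -3
Det delta = -3 * 4 = -12
New det = -8 + -12 = -20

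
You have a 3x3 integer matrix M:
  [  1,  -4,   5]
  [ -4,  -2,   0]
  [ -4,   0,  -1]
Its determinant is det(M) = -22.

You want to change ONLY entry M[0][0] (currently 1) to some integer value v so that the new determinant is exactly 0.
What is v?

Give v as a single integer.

det is linear in entry M[0][0]: det = old_det + (v - 1) * C_00
Cofactor C_00 = 2
Want det = 0: -22 + (v - 1) * 2 = 0
  (v - 1) = 22 / 2 = 11
  v = 1 + (11) = 12

Answer: 12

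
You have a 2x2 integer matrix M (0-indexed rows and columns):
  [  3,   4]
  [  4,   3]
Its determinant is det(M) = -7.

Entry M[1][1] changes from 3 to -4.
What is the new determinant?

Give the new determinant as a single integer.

Answer: -28

Derivation:
det is linear in row 1: changing M[1][1] by delta changes det by delta * cofactor(1,1).
Cofactor C_11 = (-1)^(1+1) * minor(1,1) = 3
Entry delta = -4 - 3 = -7
Det delta = -7 * 3 = -21
New det = -7 + -21 = -28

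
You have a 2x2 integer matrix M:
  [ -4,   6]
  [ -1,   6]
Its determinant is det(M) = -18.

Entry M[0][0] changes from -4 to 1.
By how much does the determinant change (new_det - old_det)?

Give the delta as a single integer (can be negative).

Answer: 30

Derivation:
Cofactor C_00 = 6
Entry delta = 1 - -4 = 5
Det delta = entry_delta * cofactor = 5 * 6 = 30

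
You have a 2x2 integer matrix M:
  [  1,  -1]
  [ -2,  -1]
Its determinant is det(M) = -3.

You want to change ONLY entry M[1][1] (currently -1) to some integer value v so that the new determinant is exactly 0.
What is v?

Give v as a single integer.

Answer: 2

Derivation:
det is linear in entry M[1][1]: det = old_det + (v - -1) * C_11
Cofactor C_11 = 1
Want det = 0: -3 + (v - -1) * 1 = 0
  (v - -1) = 3 / 1 = 3
  v = -1 + (3) = 2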